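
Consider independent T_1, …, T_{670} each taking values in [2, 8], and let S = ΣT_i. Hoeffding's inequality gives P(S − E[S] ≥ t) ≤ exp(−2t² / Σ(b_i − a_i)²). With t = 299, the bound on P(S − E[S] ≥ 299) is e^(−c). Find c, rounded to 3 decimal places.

7.413

Σ(b_i − a_i)² = 670·(6)² = 24120.
c = 2t²/24120 = 2·299²/24120 = 7.4130.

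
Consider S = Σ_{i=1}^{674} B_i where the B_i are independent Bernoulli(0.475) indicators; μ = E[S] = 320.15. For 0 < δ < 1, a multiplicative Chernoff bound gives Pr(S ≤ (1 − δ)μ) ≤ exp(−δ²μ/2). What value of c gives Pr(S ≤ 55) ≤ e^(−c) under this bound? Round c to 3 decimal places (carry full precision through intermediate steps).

Write 55 = (1 − δ)μ, so δ = 1 − 55/320.15 = 0.8282055…
Then the exponent is δ²μ/2 = (μ − 55)²/(2μ) = 109.799348.

109.799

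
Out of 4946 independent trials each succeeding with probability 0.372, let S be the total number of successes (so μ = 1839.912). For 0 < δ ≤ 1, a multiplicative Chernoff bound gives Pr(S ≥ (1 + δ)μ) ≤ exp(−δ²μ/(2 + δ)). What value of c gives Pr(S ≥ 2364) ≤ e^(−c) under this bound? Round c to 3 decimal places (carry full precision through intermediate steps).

65.336

Write 2364 = (1 + δ)μ, so δ = 2364/1839.912 − 1 = 0.2848441…
Then the exponent is δ²μ/(2 + δ) = (2364 − μ)² / (μ·(2 + δ)) = 65.336342.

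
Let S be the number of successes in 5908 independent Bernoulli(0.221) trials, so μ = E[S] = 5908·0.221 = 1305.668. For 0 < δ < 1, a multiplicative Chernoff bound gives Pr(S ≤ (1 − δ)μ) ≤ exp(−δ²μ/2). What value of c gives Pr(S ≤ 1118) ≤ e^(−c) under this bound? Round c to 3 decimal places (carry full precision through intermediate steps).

13.487

Write 1118 = (1 − δ)μ, so δ = 1 − 1118/1305.668 = 0.1437333…
Then the exponent is δ²μ/2 = (μ − 1118)²/(2μ) = 13.487073.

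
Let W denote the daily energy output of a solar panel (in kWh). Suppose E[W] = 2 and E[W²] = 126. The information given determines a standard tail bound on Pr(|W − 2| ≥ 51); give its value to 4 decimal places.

The first two moments determine the variance, so Chebyshev's inequality is the sharpest standard bound available.
Var(W) = E[W²] − (E[W])² = 126 − 4 = 122.
Chebyshev's inequality: Pr(|W − μ| ≥ t) ≤ Var(W)/t² = 122/2601 = 0.0469.

0.0469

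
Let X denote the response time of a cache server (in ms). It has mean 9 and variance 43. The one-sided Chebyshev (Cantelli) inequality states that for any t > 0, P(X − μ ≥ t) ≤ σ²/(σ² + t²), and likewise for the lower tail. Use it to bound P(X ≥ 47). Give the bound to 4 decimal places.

Here σ² = 43 and t = 38, so σ² + t² = 1487.
Cantelli's bound: 43/1487 = 0.0289.

0.0289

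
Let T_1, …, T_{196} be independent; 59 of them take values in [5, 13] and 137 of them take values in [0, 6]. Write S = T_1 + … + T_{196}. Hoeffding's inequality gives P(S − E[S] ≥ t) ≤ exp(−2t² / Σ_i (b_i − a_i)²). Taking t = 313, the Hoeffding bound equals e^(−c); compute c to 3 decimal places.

22.501

Σ(b_i − a_i)² = 59·8² + 137·6² = 8708.
c = 2t² / 8708 = 2·313² / 8708 = 22.5009.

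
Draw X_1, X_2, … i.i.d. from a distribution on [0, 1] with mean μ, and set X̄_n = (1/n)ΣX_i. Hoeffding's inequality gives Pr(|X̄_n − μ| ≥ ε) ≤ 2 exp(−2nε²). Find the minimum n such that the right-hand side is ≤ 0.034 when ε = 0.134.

114

Require 2·exp(−2nε²) ≤ 0.034, i.e. 2nε² ≥ ln(2/0.034) = 4.074542.
So n ≥ 4.074542 / (2·0.134²) = 113.459.
The smallest integer n is 114.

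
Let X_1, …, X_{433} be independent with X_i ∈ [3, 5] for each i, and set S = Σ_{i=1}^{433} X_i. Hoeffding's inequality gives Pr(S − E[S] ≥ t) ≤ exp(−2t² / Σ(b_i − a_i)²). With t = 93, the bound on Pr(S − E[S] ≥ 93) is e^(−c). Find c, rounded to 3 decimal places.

Σ(b_i − a_i)² = 433·(2)² = 1732.
c = 2t²/1732 = 2·93²/1732 = 9.9873.

9.987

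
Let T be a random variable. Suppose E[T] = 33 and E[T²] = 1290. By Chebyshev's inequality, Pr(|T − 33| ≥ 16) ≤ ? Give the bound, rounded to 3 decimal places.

0.785

Var(T) = E[T²] − (E[T])² = 1290 − 1089 = 201.
Chebyshev's inequality: Pr(|T − μ| ≥ t) ≤ Var(T)/t² = 201/256 = 0.7852.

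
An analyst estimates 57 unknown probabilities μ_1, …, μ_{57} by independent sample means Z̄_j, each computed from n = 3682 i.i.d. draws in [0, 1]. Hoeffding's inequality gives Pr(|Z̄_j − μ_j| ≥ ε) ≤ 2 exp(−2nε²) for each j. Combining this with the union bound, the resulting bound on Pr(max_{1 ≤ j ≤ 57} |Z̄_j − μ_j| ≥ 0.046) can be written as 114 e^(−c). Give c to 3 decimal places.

Union bound over the 57 events: Pr(max_{1 ≤ j ≤ 57} |Z̄_j − μ_j| ≥ 0.046) ≤ 57·2·exp(−2nε²) = 114 exp(−2·3682·0.046²).
So c = 2·3682·0.046² = 15.5822.

15.582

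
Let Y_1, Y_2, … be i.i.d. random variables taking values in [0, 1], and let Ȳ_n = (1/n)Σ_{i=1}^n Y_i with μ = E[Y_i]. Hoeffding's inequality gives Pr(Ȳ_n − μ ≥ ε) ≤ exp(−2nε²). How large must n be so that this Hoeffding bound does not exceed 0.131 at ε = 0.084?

145

Require exp(−2nε²) ≤ 0.131, i.e. 2nε² ≥ ln(1/0.131) = 2.032558.
So n ≥ 2.032558 / (2·0.084²) = 144.030.
The smallest integer n is 145.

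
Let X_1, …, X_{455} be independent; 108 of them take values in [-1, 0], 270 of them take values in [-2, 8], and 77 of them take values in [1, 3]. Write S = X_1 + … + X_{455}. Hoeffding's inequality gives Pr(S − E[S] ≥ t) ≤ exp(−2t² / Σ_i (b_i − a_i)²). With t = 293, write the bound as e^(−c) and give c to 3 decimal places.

6.263

Σ(b_i − a_i)² = 108·1² + 270·10² + 77·2² = 27416.
c = 2t² / 27416 = 2·293² / 27416 = 6.2627.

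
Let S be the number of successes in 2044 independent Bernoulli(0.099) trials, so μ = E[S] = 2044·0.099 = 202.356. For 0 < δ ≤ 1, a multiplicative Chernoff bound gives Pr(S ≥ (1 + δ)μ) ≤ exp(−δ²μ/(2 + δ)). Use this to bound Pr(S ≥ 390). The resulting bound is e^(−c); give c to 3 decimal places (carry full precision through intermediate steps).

Write 390 = (1 + δ)μ, so δ = 390/202.356 − 1 = 0.9272964…
Then the exponent is δ²μ/(2 + δ) = (390 − μ)² / (μ·(2 + δ)) = 59.441064.

59.441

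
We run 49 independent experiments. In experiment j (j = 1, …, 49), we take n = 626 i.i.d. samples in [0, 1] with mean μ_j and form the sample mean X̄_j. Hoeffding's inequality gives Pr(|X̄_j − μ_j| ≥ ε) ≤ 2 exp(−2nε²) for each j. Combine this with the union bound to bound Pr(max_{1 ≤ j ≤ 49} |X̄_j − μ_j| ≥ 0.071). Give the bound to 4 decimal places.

0.1779

Per-experiment Hoeffding bound: 2·exp(−2·626·0.071²) = 2·exp(−6.31133) = 0.0036312.
Union bound over 49 events: 49·0.0036312 = 0.17793.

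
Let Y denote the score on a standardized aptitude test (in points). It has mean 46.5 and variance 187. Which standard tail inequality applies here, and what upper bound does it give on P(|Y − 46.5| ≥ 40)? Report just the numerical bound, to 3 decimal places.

Mean and variance are known, so Chebyshev's inequality applies.
Chebyshev: P(|Y − μ| ≥ t) ≤ Var(Y)/t².
Bound = 187 / 1600 = 0.1169.

0.117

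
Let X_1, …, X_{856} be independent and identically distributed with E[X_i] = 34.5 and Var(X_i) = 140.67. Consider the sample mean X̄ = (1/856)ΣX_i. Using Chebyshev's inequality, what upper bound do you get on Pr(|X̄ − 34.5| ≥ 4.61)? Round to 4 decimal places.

Var(X̄) = Var(X_i)/n = 140.67/856 = 0.16433.
Chebyshev: Pr(|X̄ − 34.5| ≥ 4.61) ≤ Var(X̄)/(4.61)² = 140.67/(856·4.61²) = 0.0077.

0.0077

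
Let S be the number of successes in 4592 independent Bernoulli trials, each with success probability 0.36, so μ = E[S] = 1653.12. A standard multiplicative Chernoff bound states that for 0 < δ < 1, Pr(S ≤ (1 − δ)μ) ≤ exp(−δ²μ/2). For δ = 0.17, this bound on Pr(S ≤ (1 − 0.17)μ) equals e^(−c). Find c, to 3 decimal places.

23.888

c = δ²μ/2 = 0.17²·1653.12/2 = 23.8876.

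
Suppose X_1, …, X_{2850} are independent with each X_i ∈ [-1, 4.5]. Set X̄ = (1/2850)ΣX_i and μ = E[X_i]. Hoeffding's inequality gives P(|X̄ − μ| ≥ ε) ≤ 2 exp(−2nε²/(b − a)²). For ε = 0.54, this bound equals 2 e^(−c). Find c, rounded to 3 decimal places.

c = 2nε²/(b − a)² = 2·2850·0.54² / 5.5² = 54.9461.

54.946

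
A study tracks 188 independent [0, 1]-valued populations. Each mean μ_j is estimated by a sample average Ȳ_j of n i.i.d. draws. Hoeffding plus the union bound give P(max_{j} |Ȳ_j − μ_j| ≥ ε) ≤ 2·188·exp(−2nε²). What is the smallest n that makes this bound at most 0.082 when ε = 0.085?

584

Need 2·188·exp(−2nε²) ≤ 0.082, i.e. exp(−2nε²) ≤ 0.082/376.
So 2nε² ≥ ln(376/0.082) = 8.430625.
Hence n ≥ 8.430625/(2·0.085²) = 583.434.
The smallest integer n is 584.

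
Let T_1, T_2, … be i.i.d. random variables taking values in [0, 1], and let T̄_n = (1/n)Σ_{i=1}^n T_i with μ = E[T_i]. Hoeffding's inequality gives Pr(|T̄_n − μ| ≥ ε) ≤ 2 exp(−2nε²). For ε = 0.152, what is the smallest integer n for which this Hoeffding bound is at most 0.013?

Require 2·exp(−2nε²) ≤ 0.013, i.e. 2nε² ≥ ln(2/0.013) = 5.035953.
So n ≥ 5.035953 / (2·0.152²) = 108.984.
The smallest integer n is 109.

109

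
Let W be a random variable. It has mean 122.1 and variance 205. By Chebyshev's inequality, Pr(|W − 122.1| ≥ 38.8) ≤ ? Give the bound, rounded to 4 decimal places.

Chebyshev: Pr(|W − μ| ≥ t) ≤ Var(W)/t².
Bound = 205 / 1505.44 = 0.1362.

0.1362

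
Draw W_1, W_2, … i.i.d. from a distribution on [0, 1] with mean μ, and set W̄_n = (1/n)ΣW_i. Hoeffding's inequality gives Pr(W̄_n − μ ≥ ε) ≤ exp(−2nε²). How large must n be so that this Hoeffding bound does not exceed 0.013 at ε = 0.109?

Require exp(−2nε²) ≤ 0.013, i.e. 2nε² ≥ ln(1/0.013) = 4.342806.
So n ≥ 4.342806 / (2·0.109²) = 182.763.
The smallest integer n is 183.

183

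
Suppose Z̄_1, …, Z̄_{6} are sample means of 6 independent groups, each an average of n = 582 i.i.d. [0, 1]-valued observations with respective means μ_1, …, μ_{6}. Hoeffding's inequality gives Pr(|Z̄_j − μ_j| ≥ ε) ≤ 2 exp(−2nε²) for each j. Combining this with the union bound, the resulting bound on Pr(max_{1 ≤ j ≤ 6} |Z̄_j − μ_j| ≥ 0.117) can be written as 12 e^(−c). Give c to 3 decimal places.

15.934

Union bound over the 6 events: Pr(max_{1 ≤ j ≤ 6} |Z̄_j − μ_j| ≥ 0.117) ≤ 6·2·exp(−2nε²) = 12 exp(−2·582·0.117²).
So c = 2·582·0.117² = 15.9340.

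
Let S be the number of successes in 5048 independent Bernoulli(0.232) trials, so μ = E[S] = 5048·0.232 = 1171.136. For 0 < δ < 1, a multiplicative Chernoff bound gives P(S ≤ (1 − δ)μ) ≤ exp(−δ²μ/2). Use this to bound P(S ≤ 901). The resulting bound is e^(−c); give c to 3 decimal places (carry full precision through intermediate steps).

31.155

Write 901 = (1 − δ)μ, so δ = 1 − 901/1171.136 = 0.2306615…
Then the exponent is δ²μ/2 = (μ − 901)²/(2μ) = 31.154989.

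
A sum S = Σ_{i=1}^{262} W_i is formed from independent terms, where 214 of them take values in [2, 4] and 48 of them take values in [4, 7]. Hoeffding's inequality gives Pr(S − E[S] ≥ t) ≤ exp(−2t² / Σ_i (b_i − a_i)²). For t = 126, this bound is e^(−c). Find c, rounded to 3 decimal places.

24.652

Σ(b_i − a_i)² = 214·2² + 48·3² = 1288.
c = 2t² / 1288 = 2·126² / 1288 = 24.6522.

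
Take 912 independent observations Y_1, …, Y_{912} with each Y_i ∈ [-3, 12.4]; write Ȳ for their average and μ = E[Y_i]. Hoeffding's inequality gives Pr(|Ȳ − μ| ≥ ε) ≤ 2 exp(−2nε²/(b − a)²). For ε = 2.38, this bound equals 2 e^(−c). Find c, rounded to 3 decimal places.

c = 2nε²/(b − a)² = 2·912·2.38² / 15.4² = 43.5650.

43.565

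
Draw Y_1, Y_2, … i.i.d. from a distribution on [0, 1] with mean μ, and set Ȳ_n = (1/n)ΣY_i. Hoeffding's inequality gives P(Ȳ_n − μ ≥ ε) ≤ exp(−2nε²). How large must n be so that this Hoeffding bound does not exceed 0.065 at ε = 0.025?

Require exp(−2nε²) ≤ 0.065, i.e. 2nε² ≥ ln(1/0.065) = 2.733368.
So n ≥ 2.733368 / (2·0.025²) = 2186.694.
The smallest integer n is 2187.

2187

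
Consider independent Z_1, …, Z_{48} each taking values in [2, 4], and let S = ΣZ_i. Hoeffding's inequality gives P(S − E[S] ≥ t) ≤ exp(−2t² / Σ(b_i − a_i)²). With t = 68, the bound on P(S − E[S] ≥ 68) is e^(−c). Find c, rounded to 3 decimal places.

48.167

Σ(b_i − a_i)² = 48·(2)² = 192.
c = 2t²/192 = 2·68²/192 = 48.1667.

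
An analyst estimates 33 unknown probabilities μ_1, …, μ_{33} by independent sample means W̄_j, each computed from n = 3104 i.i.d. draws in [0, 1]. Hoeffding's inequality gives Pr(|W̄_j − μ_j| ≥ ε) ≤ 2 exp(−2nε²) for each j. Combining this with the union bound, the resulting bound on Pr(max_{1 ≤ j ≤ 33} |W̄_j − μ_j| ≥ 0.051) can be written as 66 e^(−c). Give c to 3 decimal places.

16.147

Union bound over the 33 events: Pr(max_{1 ≤ j ≤ 33} |W̄_j − μ_j| ≥ 0.051) ≤ 33·2·exp(−2nε²) = 66 exp(−2·3104·0.051²).
So c = 2·3104·0.051² = 16.1470.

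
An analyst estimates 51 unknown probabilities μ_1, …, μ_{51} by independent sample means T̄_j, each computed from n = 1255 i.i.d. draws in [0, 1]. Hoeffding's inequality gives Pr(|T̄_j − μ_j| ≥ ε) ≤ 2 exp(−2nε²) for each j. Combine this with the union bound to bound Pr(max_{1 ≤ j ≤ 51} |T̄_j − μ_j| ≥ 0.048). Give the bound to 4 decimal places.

Per-experiment Hoeffding bound: 2·exp(−2·1255·0.048²) = 2·exp(−5.78304) = 0.0061587.
Union bound over 51 events: 51·0.0061587 = 0.31409.

0.3141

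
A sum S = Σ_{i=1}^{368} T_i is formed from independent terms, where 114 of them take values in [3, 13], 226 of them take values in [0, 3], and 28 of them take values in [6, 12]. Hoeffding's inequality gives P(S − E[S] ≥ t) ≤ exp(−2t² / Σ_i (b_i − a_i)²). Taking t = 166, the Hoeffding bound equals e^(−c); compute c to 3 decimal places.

Σ(b_i − a_i)² = 114·10² + 226·3² + 28·6² = 14442.
c = 2t² / 14442 = 2·166² / 14442 = 3.8161.

3.816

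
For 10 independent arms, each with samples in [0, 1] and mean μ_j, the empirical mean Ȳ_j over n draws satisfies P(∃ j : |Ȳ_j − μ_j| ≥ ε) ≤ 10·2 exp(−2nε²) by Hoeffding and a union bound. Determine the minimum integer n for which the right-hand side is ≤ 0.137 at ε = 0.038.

Need 2·10·exp(−2nε²) ≤ 0.137, i.e. exp(−2nε²) ≤ 0.137/20.
So 2nε² ≥ ln(20/0.137) = 4.983507.
Hence n ≥ 4.983507/(2·0.038²) = 1725.591.
The smallest integer n is 1726.

1726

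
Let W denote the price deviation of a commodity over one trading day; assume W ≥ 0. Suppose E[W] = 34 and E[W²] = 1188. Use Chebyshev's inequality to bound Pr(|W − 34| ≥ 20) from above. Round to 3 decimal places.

0.080

Var(W) = E[W²] − (E[W])² = 1188 − 1156 = 32.
Chebyshev's inequality: Pr(|W − μ| ≥ t) ≤ Var(W)/t² = 32/400 = 0.0800.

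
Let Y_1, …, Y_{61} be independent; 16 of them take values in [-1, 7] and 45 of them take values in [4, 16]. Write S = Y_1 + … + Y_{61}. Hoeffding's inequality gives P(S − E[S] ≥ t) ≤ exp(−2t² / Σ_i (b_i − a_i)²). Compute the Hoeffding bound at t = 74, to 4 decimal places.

Σ(b_i − a_i)² = 16·8² + 45·12² = 7504.
Exponent = 2·74² / 7504 = 1.45949.
Bound = exp(−1.45949) = 0.23236.

0.2324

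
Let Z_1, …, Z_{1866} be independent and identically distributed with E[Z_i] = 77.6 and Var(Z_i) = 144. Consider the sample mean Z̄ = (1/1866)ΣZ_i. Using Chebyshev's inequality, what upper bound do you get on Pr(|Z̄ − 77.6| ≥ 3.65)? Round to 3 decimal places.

0.006

Var(Z̄) = Var(Z_i)/n = 144/1866 = 0.07717.
Chebyshev: Pr(|Z̄ − 77.6| ≥ 3.65) ≤ Var(Z̄)/(3.65)² = 144/(1866·3.65²) = 0.0058.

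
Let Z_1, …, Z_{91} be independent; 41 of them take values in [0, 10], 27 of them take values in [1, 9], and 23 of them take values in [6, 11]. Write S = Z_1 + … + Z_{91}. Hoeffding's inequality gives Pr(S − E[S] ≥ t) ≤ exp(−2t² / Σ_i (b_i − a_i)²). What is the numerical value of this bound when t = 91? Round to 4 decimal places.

0.0753

Σ(b_i − a_i)² = 41·10² + 27·8² + 23·5² = 6403.
Exponent = 2·91² / 6403 = 2.58660.
Bound = exp(−2.58660) = 0.07528.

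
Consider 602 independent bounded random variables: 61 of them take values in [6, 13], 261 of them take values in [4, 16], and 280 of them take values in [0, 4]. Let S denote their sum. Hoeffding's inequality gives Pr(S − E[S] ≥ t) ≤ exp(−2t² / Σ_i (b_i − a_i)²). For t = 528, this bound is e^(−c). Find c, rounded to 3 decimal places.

Σ(b_i − a_i)² = 61·7² + 261·12² + 280·4² = 45053.
c = 2t² / 45053 = 2·528² / 45053 = 12.3758.

12.376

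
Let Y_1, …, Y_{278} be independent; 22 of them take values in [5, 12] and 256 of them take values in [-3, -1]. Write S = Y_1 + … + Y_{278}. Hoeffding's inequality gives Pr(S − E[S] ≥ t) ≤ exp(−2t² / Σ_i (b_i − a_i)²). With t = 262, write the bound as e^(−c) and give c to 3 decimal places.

Σ(b_i − a_i)² = 22·7² + 256·2² = 2102.
c = 2t² / 2102 = 2·262² / 2102 = 65.3130.

65.313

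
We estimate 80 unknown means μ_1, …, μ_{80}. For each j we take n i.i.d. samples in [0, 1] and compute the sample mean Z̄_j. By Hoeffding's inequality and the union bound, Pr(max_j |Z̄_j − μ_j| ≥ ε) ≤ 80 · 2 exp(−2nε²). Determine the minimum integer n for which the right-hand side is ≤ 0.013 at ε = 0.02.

11773

Need 2·80·exp(−2nε²) ≤ 0.013, i.e. exp(−2nε²) ≤ 0.013/160.
So 2nε² ≥ ln(160/0.013) = 9.417980.
Hence n ≥ 9.417980/(2·0.02²) = 11772.475.
The smallest integer n is 11773.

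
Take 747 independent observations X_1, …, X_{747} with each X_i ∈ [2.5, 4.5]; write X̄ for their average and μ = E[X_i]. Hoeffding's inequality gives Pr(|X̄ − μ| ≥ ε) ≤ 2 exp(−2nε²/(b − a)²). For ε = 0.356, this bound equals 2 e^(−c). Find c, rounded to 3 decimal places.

47.336

c = 2nε²/(b − a)² = 2·747·0.356² / 2² = 47.3359.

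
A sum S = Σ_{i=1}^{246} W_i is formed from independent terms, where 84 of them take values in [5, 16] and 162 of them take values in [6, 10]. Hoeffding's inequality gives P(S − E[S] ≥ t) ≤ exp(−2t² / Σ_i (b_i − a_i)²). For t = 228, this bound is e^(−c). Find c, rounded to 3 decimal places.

Σ(b_i − a_i)² = 84·11² + 162·4² = 12756.
c = 2t² / 12756 = 2·228² / 12756 = 8.1505.

8.151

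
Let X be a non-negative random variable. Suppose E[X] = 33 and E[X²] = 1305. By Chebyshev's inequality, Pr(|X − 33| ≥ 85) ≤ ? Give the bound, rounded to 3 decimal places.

Var(X) = E[X²] − (E[X])² = 1305 − 1089 = 216.
Chebyshev's inequality: Pr(|X − μ| ≥ t) ≤ Var(X)/t² = 216/7225 = 0.0299.

0.030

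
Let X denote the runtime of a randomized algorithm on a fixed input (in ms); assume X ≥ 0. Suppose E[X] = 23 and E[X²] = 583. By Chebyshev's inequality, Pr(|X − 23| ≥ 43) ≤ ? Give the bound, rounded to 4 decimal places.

0.0292

Var(X) = E[X²] − (E[X])² = 583 − 529 = 54.
Chebyshev's inequality: Pr(|X − μ| ≥ t) ≤ Var(X)/t² = 54/1849 = 0.0292.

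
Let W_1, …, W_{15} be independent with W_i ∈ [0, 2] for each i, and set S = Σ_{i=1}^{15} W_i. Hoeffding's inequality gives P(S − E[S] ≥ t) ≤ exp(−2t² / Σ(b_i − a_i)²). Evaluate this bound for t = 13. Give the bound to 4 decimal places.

0.0036

Σ(b_i − a_i)² = 15·(2)² = 60.
Exponent = 2·13²/60 = 5.6333.
Bound = exp(−5.6333) = 0.00358.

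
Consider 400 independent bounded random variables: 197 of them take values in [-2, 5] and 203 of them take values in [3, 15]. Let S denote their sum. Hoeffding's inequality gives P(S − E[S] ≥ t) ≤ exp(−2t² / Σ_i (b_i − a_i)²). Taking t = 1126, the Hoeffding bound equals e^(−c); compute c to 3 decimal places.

Σ(b_i − a_i)² = 197·7² + 203·12² = 38885.
c = 2t² / 38885 = 2·1126² / 38885 = 65.2116.

65.212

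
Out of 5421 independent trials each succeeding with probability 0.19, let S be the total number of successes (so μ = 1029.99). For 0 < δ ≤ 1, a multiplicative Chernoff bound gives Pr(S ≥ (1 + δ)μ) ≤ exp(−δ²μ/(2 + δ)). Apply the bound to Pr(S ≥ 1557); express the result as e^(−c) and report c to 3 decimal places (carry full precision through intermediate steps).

107.360

Write 1557 = (1 + δ)μ, so δ = 1557/1029.99 − 1 = 0.5116652…
Then the exponent is δ²μ/(2 + δ) = (1557 − μ)² / (μ·(2 + δ)) = 107.360114.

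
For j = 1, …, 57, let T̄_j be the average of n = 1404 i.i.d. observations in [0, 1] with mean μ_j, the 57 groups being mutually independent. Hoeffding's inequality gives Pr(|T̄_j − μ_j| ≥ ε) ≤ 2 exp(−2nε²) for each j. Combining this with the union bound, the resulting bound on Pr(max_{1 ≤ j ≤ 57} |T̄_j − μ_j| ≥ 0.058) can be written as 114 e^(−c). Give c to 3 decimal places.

9.446

Union bound over the 57 events: Pr(max_{1 ≤ j ≤ 57} |T̄_j − μ_j| ≥ 0.058) ≤ 57·2·exp(−2nε²) = 114 exp(−2·1404·0.058²).
So c = 2·1404·0.058² = 9.4461.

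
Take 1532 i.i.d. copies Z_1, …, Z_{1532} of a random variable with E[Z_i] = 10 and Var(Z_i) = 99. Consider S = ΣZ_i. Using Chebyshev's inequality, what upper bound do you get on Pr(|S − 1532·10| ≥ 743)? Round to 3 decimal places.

0.275

Var(S) = n·Var(Z_i) = 1532·99 = 151668.
Chebyshev: Pr(|S − 1532·10| ≥ 743) ≤ Var(S)/743² = 151668/552049 = 0.2747.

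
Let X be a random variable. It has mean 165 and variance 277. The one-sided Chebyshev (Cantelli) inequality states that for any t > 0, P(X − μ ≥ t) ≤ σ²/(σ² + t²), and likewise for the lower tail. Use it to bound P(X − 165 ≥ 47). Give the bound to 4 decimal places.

0.1114

Here σ² = 277 and t = 47, so σ² + t² = 2486.
Cantelli's bound: 277/2486 = 0.1114.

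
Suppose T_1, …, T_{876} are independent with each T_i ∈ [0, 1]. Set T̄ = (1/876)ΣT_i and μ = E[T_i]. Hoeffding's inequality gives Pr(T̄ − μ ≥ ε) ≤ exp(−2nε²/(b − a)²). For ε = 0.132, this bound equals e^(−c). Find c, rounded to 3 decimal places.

30.527

c = 2nε²/(b − a)² = 2·876·0.132² / 1² = 30.5268.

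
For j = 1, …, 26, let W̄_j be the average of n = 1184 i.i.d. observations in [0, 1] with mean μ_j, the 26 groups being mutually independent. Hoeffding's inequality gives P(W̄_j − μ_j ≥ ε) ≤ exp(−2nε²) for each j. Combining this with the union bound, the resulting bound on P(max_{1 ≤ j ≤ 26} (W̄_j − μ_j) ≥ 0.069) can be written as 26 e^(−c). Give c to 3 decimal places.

Union bound over the 26 events: P(max_{1 ≤ j ≤ 26} (W̄_j − μ_j) ≥ 0.069) ≤ 26·exp(−2nε²) = 26 exp(−2·1184·0.069²).
So c = 2·1184·0.069² = 11.2740.

11.274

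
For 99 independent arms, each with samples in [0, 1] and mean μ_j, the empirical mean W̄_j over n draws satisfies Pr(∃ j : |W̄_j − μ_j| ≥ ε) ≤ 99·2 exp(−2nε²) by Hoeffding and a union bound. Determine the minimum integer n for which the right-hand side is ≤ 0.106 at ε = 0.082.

561

Need 2·99·exp(−2nε²) ≤ 0.106, i.e. exp(−2nε²) ≤ 0.106/198.
So 2nε² ≥ ln(198/0.106) = 7.532583.
Hence n ≥ 7.532583/(2·0.082²) = 560.127.
The smallest integer n is 561.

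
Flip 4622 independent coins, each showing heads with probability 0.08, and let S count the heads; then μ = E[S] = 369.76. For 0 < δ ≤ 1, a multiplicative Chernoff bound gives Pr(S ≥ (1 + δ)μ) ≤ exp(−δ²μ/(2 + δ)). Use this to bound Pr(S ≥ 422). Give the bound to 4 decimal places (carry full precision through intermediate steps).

0.0318

Write 422 = (1 + δ)μ, so δ = 422/369.76 − 1 = 0.1412808…
Then the exponent is δ²μ/(2 + δ) = (422 − μ)² / (μ·(2 + δ)) = 3.446774.
Bound = exp(−3.446774) = 0.03185.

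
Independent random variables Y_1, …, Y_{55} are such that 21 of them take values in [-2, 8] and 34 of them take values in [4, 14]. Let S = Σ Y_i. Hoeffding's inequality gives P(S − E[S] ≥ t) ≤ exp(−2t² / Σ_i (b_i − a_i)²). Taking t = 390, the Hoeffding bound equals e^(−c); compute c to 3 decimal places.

55.309

Σ(b_i − a_i)² = 21·10² + 34·10² = 5500.
c = 2t² / 5500 = 2·390² / 5500 = 55.3091.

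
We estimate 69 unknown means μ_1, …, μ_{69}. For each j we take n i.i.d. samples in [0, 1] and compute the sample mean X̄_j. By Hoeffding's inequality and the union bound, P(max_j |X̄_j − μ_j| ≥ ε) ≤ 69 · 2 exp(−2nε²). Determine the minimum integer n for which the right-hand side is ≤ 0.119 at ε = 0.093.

Need 2·69·exp(−2nε²) ≤ 0.119, i.e. exp(−2nε²) ≤ 0.119/138.
So 2nε² ≥ ln(138/0.119) = 7.055885.
Hence n ≥ 7.055885/(2·0.093²) = 407.902.
The smallest integer n is 408.

408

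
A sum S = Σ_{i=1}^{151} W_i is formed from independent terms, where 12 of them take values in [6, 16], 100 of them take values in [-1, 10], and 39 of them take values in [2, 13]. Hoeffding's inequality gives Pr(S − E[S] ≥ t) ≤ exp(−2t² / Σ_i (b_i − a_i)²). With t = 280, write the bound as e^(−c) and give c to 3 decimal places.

8.702

Σ(b_i − a_i)² = 12·10² + 100·11² + 39·11² = 18019.
c = 2t² / 18019 = 2·280² / 18019 = 8.7019.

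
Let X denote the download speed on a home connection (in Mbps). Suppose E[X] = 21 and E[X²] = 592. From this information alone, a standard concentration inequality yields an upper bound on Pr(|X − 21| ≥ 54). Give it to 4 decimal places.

The first two moments determine the variance, so Chebyshev's inequality is the sharpest standard bound available.
Var(X) = E[X²] − (E[X])² = 592 − 441 = 151.
Chebyshev's inequality: Pr(|X − μ| ≥ t) ≤ Var(X)/t² = 151/2916 = 0.0518.

0.0518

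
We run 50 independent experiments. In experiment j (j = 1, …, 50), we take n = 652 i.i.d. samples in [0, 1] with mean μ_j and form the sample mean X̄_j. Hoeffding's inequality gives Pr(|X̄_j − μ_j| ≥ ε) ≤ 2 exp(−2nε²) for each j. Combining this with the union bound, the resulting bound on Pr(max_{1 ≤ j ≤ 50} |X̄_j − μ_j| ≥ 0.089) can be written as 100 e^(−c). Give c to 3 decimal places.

Union bound over the 50 events: Pr(max_{1 ≤ j ≤ 50} |X̄_j − μ_j| ≥ 0.089) ≤ 50·2·exp(−2nε²) = 100 exp(−2·652·0.089²).
So c = 2·652·0.089² = 10.3290.

10.329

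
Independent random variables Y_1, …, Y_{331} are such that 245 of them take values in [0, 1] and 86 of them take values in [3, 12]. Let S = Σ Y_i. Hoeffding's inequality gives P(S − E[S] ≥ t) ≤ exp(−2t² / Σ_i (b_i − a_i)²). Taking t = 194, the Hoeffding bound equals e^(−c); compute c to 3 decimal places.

10.438

Σ(b_i − a_i)² = 245·1² + 86·9² = 7211.
c = 2t² / 7211 = 2·194² / 7211 = 10.4385.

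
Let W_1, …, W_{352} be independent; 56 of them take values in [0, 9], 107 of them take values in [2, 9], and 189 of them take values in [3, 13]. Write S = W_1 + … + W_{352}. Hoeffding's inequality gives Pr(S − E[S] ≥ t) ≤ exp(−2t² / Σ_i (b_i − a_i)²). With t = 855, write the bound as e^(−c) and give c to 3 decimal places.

50.980

Σ(b_i − a_i)² = 56·9² + 107·7² + 189·10² = 28679.
c = 2t² / 28679 = 2·855² / 28679 = 50.9798.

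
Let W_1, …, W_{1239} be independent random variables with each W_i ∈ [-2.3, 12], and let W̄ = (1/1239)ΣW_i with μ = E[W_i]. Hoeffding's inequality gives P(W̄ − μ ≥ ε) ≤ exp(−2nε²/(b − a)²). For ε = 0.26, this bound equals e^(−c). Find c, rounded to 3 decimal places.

c = 2nε²/(b − a)² = 2·1239·0.26² / 14.3² = 0.8192.

0.819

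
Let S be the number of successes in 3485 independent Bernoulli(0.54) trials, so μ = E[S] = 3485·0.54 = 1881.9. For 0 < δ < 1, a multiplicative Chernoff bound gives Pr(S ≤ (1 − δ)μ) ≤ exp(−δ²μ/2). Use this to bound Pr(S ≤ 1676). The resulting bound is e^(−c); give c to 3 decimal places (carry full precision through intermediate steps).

11.264

Write 1676 = (1 − δ)μ, so δ = 1 − 1676/1881.9 = 0.1094107…
Then the exponent is δ²μ/2 = (μ − 1676)²/(2μ) = 11.263832.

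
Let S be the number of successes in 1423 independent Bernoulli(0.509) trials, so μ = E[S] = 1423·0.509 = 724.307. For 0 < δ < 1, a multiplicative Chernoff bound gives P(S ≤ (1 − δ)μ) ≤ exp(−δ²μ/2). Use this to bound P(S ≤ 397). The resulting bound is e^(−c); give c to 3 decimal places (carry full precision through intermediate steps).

Write 397 = (1 − δ)μ, so δ = 1 − 397/724.307 = 0.4518899…
Then the exponent is δ²μ/2 = (μ − 397)²/(2μ) = 73.953360.

73.953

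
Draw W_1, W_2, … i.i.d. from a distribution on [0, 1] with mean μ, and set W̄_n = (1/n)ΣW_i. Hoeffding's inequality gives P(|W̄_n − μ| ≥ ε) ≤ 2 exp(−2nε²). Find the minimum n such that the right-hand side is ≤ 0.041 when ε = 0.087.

257

Require 2·exp(−2nε²) ≤ 0.041, i.e. 2nε² ≥ ln(2/0.041) = 3.887330.
So n ≥ 3.887330 / (2·0.087²) = 256.793.
The smallest integer n is 257.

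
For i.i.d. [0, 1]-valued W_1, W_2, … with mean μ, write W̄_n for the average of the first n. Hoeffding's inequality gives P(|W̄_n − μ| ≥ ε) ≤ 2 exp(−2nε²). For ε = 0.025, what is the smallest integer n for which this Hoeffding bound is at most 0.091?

2473

Require 2·exp(−2nε²) ≤ 0.091, i.e. 2nε² ≥ ln(2/0.091) = 3.090043.
So n ≥ 3.090043 / (2·0.025²) = 2472.034.
The smallest integer n is 2473.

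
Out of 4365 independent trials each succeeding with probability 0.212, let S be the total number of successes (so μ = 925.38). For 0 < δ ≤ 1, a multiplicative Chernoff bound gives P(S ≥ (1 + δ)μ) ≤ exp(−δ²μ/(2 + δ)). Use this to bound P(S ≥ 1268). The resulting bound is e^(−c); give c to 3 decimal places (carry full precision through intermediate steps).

53.519

Write 1268 = (1 + δ)μ, so δ = 1268/925.38 − 1 = 0.3702479…
Then the exponent is δ²μ/(2 + δ) = (1268 − μ)² / (μ·(2 + δ)) = 53.519438.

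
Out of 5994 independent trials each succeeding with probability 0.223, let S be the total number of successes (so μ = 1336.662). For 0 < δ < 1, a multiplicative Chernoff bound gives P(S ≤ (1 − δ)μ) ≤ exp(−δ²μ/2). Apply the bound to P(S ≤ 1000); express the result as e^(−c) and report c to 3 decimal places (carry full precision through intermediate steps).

42.397

Write 1000 = (1 − δ)μ, so δ = 1 − 1000/1336.662 = 0.2518677…
Then the exponent is δ²μ/2 = (μ − 1000)²/(2μ) = 42.397144.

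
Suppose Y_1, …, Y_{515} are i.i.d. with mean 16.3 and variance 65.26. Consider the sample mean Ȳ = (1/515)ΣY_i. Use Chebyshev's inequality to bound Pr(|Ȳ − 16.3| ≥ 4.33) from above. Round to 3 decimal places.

Var(Ȳ) = Var(Y_i)/n = 65.26/515 = 0.12672.
Chebyshev: Pr(|Ȳ − 16.3| ≥ 4.33) ≤ Var(Ȳ)/(4.33)² = 65.26/(515·4.33²) = 0.0068.

0.007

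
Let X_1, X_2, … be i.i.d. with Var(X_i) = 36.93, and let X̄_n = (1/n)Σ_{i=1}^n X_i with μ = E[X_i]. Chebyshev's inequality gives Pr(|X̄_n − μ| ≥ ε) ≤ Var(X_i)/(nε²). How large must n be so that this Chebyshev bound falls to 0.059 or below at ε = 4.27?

35

Require 36.93/(n·4.27²) ≤ 0.059, i.e. n ≥ 36.93/(0.059·4.27²) = 34.330.
The smallest integer n is 35.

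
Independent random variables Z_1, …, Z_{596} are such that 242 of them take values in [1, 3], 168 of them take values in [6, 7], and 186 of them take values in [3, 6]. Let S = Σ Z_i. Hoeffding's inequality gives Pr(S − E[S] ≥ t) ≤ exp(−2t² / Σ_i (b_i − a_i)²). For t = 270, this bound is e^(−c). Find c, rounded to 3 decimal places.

Σ(b_i − a_i)² = 242·2² + 168·1² + 186·3² = 2810.
c = 2t² / 2810 = 2·270² / 2810 = 51.8861.

51.886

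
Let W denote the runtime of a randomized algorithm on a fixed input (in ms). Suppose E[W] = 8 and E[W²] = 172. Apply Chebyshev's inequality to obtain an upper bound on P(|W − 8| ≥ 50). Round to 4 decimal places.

0.0432

Var(W) = E[W²] − (E[W])² = 172 − 64 = 108.
Chebyshev's inequality: P(|W − μ| ≥ t) ≤ Var(W)/t² = 108/2500 = 0.0432.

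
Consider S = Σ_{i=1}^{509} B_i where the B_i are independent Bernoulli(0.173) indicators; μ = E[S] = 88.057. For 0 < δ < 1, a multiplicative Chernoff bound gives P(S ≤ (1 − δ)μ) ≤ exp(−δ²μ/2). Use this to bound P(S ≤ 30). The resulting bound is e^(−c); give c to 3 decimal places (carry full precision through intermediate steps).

19.139

Write 30 = (1 − δ)μ, so δ = 1 − 30/88.057 = 0.6593116…
Then the exponent is δ²μ/2 = (μ − 30)²/(2μ) = 19.138826.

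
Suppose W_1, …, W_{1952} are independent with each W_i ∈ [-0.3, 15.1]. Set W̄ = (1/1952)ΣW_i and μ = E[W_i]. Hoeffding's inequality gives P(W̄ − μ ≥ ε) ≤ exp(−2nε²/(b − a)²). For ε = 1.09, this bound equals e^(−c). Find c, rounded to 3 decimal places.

19.558

c = 2nε²/(b − a)² = 2·1952·1.09² / 15.4² = 19.5579.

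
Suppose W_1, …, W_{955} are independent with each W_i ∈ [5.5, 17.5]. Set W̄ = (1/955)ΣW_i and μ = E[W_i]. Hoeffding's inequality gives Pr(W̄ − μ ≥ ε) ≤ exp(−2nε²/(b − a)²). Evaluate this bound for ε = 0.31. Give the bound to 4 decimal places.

0.2795

Exponent: 2nε²/(b − a)² = 2·955·0.31² / 12² = 1.27466.
Bound = exp(−1.27466) = 0.27953.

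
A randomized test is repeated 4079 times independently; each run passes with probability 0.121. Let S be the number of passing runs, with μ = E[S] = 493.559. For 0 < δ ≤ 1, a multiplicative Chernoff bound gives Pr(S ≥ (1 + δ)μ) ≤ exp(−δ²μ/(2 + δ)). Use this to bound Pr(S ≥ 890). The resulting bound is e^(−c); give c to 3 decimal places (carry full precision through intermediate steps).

Write 890 = (1 + δ)μ, so δ = 890/493.559 − 1 = 0.8032292…
Then the exponent is δ²μ/(2 + δ) = (890 − μ)² / (μ·(2 + δ)) = 113.595059.

113.595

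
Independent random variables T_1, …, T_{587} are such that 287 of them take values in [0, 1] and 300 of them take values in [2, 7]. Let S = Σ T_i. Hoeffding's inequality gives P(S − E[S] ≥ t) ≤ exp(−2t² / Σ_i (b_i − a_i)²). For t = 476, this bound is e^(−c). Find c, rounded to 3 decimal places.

Σ(b_i − a_i)² = 287·1² + 300·5² = 7787.
c = 2t² / 7787 = 2·476² / 7787 = 58.1934.

58.193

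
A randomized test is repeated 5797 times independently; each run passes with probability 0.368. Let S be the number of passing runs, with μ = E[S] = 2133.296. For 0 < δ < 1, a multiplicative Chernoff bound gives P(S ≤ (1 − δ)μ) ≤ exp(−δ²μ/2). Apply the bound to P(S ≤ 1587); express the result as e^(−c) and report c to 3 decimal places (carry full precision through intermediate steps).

69.948

Write 1587 = (1 − δ)μ, so δ = 1 − 1587/2133.296 = 0.2560807…
Then the exponent is δ²μ/2 = (μ − 1587)²/(2μ) = 69.947940.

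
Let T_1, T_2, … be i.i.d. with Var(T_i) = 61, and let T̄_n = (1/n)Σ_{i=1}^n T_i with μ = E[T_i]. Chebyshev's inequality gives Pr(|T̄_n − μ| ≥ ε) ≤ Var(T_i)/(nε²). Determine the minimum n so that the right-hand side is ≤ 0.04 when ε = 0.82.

2268

Require 61/(n·0.82²) ≤ 0.04, i.e. n ≥ 61/(0.04·0.82²) = 2267.995.
The smallest integer n is 2268.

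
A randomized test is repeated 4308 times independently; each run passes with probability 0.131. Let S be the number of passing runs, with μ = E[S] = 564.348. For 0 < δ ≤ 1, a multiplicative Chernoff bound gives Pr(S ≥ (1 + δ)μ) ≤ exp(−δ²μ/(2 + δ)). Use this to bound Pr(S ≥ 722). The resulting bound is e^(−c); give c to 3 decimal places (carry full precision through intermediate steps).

Write 722 = (1 + δ)μ, so δ = 722/564.348 − 1 = 0.2793525…
Then the exponent is δ²μ/(2 + δ) = (722 − μ)² / (μ·(2 + δ)) = 19.321485.

19.321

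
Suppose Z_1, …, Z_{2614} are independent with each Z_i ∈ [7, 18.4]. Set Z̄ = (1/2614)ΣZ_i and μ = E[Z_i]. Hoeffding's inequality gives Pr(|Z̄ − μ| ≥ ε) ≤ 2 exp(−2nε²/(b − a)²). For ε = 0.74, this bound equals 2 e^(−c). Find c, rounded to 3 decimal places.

c = 2nε²/(b − a)² = 2·2614·0.74² / 11.4² = 22.0287.

22.029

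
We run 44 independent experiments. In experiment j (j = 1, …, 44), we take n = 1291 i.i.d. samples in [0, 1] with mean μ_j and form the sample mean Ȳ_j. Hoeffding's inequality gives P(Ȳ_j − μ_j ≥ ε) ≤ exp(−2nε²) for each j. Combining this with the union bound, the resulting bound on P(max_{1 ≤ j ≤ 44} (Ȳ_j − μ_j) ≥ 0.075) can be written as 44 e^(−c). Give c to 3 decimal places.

14.524

Union bound over the 44 events: P(max_{1 ≤ j ≤ 44} (Ȳ_j − μ_j) ≥ 0.075) ≤ 44·exp(−2nε²) = 44 exp(−2·1291·0.075²).
So c = 2·1291·0.075² = 14.5237.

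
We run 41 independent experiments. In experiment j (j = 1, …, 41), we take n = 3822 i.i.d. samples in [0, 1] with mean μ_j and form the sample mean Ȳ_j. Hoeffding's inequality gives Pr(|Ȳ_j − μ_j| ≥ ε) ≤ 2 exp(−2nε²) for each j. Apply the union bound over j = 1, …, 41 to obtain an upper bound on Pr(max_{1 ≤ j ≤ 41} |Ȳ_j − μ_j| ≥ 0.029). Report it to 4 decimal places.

Per-experiment Hoeffding bound: 2·exp(−2·3822·0.029²) = 2·exp(−6.42860) = 0.0032294.
Union bound over 41 events: 41·0.0032294 = 0.13241.

0.1324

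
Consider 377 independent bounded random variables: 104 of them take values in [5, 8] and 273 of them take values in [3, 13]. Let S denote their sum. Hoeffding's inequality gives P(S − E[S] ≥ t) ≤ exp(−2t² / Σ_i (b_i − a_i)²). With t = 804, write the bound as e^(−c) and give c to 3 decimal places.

45.787

Σ(b_i − a_i)² = 104·3² + 273·10² = 28236.
c = 2t² / 28236 = 2·804² / 28236 = 45.7867.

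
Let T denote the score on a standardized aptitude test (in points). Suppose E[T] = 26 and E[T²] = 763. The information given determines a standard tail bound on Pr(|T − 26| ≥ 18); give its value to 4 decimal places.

The first two moments determine the variance, so Chebyshev's inequality is the sharpest standard bound available.
Var(T) = E[T²] − (E[T])² = 763 − 676 = 87.
Chebyshev's inequality: Pr(|T − μ| ≥ t) ≤ Var(T)/t² = 87/324 = 0.2685.

0.2685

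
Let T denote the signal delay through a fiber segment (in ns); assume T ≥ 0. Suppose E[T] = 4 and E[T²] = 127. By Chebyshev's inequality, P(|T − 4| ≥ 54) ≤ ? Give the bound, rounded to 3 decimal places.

Var(T) = E[T²] − (E[T])² = 127 − 16 = 111.
Chebyshev's inequality: P(|T − μ| ≥ t) ≤ Var(T)/t² = 111/2916 = 0.0381.

0.038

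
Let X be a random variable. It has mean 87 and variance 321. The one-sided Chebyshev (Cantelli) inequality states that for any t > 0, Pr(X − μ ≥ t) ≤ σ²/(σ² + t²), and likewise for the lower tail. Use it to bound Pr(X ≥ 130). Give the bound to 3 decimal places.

0.148

Here σ² = 321 and t = 43, so σ² + t² = 2170.
Cantelli's bound: 321/2170 = 0.1479.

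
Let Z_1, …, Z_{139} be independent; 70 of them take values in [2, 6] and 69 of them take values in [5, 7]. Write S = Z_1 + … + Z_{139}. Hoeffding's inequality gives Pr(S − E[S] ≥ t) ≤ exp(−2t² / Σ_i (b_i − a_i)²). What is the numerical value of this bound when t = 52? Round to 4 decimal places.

Σ(b_i − a_i)² = 70·4² + 69·2² = 1396.
Exponent = 2·52² / 1396 = 3.87393.
Bound = exp(−3.87393) = 0.02078.

0.0208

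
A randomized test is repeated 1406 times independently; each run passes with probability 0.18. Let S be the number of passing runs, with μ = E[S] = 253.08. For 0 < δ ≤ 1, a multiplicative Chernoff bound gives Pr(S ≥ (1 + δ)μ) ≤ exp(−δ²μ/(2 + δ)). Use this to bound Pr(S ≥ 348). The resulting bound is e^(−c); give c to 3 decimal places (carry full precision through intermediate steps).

14.989

Write 348 = (1 + δ)μ, so δ = 348/253.08 − 1 = 0.3750593…
Then the exponent is δ²μ/(2 + δ) = (348 − μ)² / (μ·(2 + δ)) = 14.989363.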